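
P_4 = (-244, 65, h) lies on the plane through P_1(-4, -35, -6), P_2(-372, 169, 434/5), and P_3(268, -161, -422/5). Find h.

Coplanarity requires P_1P_2 · (P_1P_3 × P_1P_4) = 0.
P_1P_2 = (-368, 204, 464/5), P_1P_3 = (272, -126, -392/5); the triple product is linear in h with coefficient -9120 and constant term 616512.
Setting it to zero: h = 338/5.

338/5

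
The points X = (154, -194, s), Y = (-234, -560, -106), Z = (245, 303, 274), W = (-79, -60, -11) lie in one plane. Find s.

244

The points are coplanar iff XY · (XZ × XW) = 0.
Expanding, this is linear in s: (-105735)s + (25799340) = 0.
So s = 244.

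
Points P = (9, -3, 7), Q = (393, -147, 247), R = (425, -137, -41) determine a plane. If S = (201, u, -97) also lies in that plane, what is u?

Coplanarity requires PQ · (PR × PS) = 0.
PQ = (384, -144, 240), PR = (416, -134, -48); the triple product is linear in u with coefficient 118272 and constant term 6978048.
Setting it to zero: u = -59.

-59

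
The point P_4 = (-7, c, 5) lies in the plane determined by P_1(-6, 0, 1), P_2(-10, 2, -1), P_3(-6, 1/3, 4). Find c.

Coplanarity requires P_1P_2 · (P_1P_3 × P_1P_4) = 0.
P_1P_2 = (-4, 2, -2), P_1P_3 = (0, 1/3, 3); the triple product is linear in c with coefficient 12 and constant term -12.
Setting it to zero: c = 1.

1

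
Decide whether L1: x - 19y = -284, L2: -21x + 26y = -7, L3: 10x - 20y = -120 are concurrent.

Intersecting L1 and L2: solving the 2×2 system gives (x, y) = (7517/373, 5971/373).
Substitute into L3: (10)(7517/373) + (-20)(5971/373) = -44250/373.
But L3 requires -120 ≠ -44250/373, so the three lines have no common point.

No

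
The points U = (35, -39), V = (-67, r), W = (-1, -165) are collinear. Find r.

The three points are collinear iff det[UV; UW] = 0.
This determinant is linear in r: (36)r + (14256) = 0, so r = -396.

-396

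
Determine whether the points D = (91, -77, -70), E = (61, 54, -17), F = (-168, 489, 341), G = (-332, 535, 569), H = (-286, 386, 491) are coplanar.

No

The plane through D, E, F has normal n = DE × DF = (23843, -1397, 16949) and equation n·P = 1090852.
Checking the remaining points: n·G = 980710, n·H = 963619.
Since n·G = 980710 ≠ 1090852, G is off the plane and the points are not all coplanar.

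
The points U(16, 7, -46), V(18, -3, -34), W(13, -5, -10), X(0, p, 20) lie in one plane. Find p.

6

Normal to plane UVW: n = (-216, -108, -54); plane equation n·P = -1728.
Requiring n·X = -1728: (-108)p + (-1080) = -1728.
So p = 6.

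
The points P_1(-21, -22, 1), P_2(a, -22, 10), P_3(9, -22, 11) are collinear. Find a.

Direction P_1P_3 = (30, 0, 10). From the z-coordinate of P_2, the parameter along the line is τ = (10 − 1)/10 = 9/10.
Then a = (-21) + 9/10·(30) = 6.

6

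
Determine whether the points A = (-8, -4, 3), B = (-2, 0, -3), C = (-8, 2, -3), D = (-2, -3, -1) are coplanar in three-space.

A normal to the plane through A, B, C is n = AB × AC = (12, 36, 36).
The plane has equation n·P = -132. For D: n·D = -168.
-168 ≠ -132, so D is off the plane.

No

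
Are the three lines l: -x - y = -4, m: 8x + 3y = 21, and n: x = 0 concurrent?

No

The three lines meet at one point iff the augmented coefficient matrix [aᵢ bᵢ cᵢ] has rank < 3, i.e. its determinant vanishes.
Here the determinant is -9.
Nonzero, so no common point exists.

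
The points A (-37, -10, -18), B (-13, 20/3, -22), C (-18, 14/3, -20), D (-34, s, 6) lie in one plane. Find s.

Normal to plane ABC: n = (76/3, -28, 106/3); plane equation n·P = -3880/3.
Requiring n·D = -3880/3: (-28)s + (-1948/3) = -3880/3.
So s = 23.

23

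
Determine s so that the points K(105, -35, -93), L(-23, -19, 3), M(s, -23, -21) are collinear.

Collinearity requires KL × KM = 0; each component is linear in s.
The y-component gives (96)s + (-864) = 0, so s = 9.
The remaining components then also vanish.

9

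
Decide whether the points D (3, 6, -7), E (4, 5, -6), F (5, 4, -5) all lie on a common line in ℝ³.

Yes

DE = (1, -1, 1), DF = (2, -2, 2).
DE × DF = (0, 0, 0).
The cross product vanishes, so the three points are collinear.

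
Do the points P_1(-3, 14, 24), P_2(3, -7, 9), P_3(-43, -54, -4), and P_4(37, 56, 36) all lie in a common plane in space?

A normal to the plane through P_1, P_2, P_3 is n = P_1P_2 × P_1P_3 = (-432, 768, -1248).
The plane has equation n·P = -17904. For P_4: n·P_4 = -17904.
Equal, so P_4 lies in the plane and all four are coplanar.

Yes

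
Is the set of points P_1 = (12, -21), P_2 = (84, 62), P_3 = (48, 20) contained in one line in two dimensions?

No

P_1P_2 = (72, 83), P_1P_3 = (36, 41).
Twice the signed area of △P_1P_2P_3 is (72)(41) − (83)(36) = -36.
The area is nonzero, so the three points are not collinear.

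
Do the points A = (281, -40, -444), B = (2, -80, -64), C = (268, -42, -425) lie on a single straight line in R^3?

No

AB = (-279, -40, 380), AC = (-13, -2, 19).
AB × AC = (0, 361, 38).
The cross product is nonzero, so the points do not lie on one line.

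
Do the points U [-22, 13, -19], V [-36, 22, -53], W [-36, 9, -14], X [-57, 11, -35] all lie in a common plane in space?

No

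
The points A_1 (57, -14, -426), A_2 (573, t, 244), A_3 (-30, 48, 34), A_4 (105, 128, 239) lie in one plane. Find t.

Normal to plane A_1A_3A_4: n = (-24090, 79935, -15330); plane equation n·P = 4038360.
Requiring n·A_2 = 4038360: (79935)t + (-17544090) = 4038360.
So t = 270.

270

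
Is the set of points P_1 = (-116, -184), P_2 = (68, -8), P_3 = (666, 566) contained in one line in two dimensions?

P_1P_2 = (184, 176), P_1P_3 = (782, 750).
det[P_1P_2; P_1P_3] = (184)(750) − (176)(782) = 368.
The determinant is nonzero, so they are not collinear.

No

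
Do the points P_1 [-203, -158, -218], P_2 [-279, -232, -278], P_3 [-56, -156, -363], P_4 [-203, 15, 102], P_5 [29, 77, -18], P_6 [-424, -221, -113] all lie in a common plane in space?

No

The plane through P_1, P_2, P_3 has normal n = P_1P_2 × P_1P_3 = (10850, -19840, 10726) and equation n·P = -1406098.
Checking the remaining points: n·P_4 = -1406098, n·P_5 = -1406098, n·P_6 = -1427798.
Since n·P_6 = -1427798 ≠ -1406098, P_6 is off the plane and the points are not all coplanar.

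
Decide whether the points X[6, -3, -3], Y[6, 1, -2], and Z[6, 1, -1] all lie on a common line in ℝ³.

No

XY = (0, 4, 1), XZ = (0, 4, 2).
Comparing components 2 and 3: (4)(2) − (1)(4) = 4 ≠ 0, so XY and XZ are not parallel and the points are not collinear.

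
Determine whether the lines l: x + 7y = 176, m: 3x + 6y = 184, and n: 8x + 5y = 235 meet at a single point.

No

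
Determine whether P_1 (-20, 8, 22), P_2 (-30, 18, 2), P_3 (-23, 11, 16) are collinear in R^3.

P_1P_2 = (-10, 10, -20), P_1P_3 = (-3, 3, -6).
Each component of P_1P_3 is 3/10 times the corresponding component of P_1P_2, so P_1P_3 = 3/10·P_1P_2 and the points are collinear.

Yes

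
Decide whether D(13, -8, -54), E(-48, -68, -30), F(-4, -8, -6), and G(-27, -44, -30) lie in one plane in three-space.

A normal to the plane through D, E, F is n = DE × DF = (-2880, 2520, -1020).
The plane has equation n·P = -2520. For G: n·G = -2520.
Equal, so G lies in the plane and all four are coplanar.

Yes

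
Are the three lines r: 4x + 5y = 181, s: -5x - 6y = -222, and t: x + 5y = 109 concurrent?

Yes

Lines aᵢx + bᵢy = cᵢ with pairwise distinct directions are concurrent exactly when det[aᵢ bᵢ cᵢ] = 0.
Here the determinant is 0.
It vanishes, so the lines are concurrent at (24, 17).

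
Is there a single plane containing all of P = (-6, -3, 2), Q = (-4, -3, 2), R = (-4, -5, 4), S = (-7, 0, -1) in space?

Yes

A normal to the plane through P, Q, R is n = PQ × PR = (0, -4, -4).
The plane has equation n·X = 4. For S: n·S = 4.
Equal, so S lies in the plane and all four are coplanar.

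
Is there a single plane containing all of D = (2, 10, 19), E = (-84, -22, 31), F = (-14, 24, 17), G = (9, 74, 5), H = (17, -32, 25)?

No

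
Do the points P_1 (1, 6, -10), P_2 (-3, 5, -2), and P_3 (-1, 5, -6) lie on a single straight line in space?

No

P_1P_2 = (-4, -1, 8), P_1P_3 = (-2, -1, 4).
P_1P_2 × P_1P_3 = (4, 0, 2).
The cross product is nonzero, so the points do not lie on one line.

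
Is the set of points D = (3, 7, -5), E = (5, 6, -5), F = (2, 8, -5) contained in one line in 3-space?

No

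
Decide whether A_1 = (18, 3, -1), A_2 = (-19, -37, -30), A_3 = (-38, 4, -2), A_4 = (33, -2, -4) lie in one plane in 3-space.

No

A normal to the plane through A_1, A_2, A_3 is n = A_1A_2 × A_1A_3 = (69, 1587, -2277).
The plane has equation n·P = 8280. For A_4: n·A_4 = 8211.
8211 ≠ 8280, so A_4 is off the plane.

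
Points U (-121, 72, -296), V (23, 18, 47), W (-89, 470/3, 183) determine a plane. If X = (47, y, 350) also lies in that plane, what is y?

68

The plane through U, V, W has equation −(164720/3)x − 58000y + 13920z = -4957840/3.
Substituting X: (-58000)y + (6874160/3) = -4957840/3, so y = 68.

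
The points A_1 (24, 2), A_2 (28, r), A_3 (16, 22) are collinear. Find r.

-8

Collinearity: (A_2 − A_1) must be parallel to (A_3 − A_1) = (-8, 20).
Cross-multiplying the components: (r − 2)·(-8) = (4)·(20).
Solving gives r = -8.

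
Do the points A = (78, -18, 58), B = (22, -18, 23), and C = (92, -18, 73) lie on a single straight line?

No

AB = (-56, 0, -35), AC = (14, 0, 15).
AB × AC = (0, 350, 0).
The cross product is nonzero, so the points do not lie on one line.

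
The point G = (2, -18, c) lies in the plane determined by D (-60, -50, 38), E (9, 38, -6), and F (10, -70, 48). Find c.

22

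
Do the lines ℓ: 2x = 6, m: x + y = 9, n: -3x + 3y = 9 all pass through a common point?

Intersecting ℓ and m: solving the 2×2 system gives (x, y) = (3, 6).
Substitute into n: (-3)(3) + (3)(6) = 9.
This equals 9, so (3, 6) lies on all three lines and they are concurrent.

Yes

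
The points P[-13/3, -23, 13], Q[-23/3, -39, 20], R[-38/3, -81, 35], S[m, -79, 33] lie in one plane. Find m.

The points are coplanar iff PQ · (PR × PS) = 0.
Expanding, this is linear in m: (54)m + (594) = 0.
So m = -11.

-11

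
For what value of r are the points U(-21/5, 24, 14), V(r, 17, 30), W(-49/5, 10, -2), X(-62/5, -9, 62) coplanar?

-28/5

Coplanarity ⇔ det[UV; UW; UX] = 0.
Expanding, this is linear in r: (-1200)r + (-6720) = 0.
So r = -28/5.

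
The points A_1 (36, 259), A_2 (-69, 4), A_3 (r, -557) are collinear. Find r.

The three points are collinear iff det[A_1A_2; A_1A_3] = 0.
This determinant is linear in r: (255)r + (76500) = 0, so r = -300.

-300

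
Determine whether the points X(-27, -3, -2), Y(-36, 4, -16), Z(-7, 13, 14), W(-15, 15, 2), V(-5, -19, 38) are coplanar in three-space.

The plane through X, Y, Z has normal n = XY × XZ = (336, -136, -284) and equation n·P = -8096.
Checking the remaining points: n·W = -7648, n·V = -9888.
Since n·W = -7648 ≠ -8096, W is off the plane and the points are not all coplanar.

No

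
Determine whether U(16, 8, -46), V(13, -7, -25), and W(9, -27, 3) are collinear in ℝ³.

Yes

UV = (-3, -15, 21), UW = (-7, -35, 49).
Each component of UW is 7/3 times the corresponding component of UV, so UW = 7/3·UV and the points are collinear.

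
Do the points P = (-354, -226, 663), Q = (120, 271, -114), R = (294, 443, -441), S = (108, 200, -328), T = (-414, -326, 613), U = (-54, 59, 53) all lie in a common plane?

The plane through P, Q, R has normal n = PQ × PR = (-28875, 19800, -4950) and equation n·X = 2465100.
Checking the remaining points: n·S = 2465100, n·T = 2465100, n·U = 2465100.
All equal 2465100, so all 6 points lie in one plane.

Yes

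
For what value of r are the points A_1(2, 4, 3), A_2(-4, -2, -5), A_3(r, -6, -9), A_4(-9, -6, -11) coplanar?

Coplanarity ⇔ det[A_1A_2; A_1A_3; A_1A_4] = 0.
Expanding, this is linear in r: (-4)r + (-24) = 0.
So r = -6.

-6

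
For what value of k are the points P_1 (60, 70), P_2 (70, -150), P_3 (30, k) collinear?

The three points are collinear iff det[P_1P_2; P_1P_3] = 0.
This determinant is linear in k: (10)k + (-7300) = 0, so k = 730.

730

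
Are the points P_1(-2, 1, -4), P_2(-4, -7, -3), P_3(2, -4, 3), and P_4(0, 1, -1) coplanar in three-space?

With P_1 as base: P_1P_2 = (-2, -8, 1), P_1P_3 = (4, -5, 7), P_1P_4 = (2, 0, 3).
P_1P_3 × P_1P_4 = (-15, 2, 10).
P_1P_2 · (P_1P_3 × P_1P_4) = 24.
Since 24 ≠ 0, the four points are not coplanar.

No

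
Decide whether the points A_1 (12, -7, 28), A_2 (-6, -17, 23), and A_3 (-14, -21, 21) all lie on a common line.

No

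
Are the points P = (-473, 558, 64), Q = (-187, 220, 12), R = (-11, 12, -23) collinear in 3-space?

No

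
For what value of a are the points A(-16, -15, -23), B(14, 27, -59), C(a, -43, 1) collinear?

Collinearity requires AB × AC = 0; each component is linear in a.
The y-component gives (-36)a + (-1296) = 0, so a = -36.
The remaining components then also vanish.

-36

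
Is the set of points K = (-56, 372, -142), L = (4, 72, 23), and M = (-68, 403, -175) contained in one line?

No

KL = (60, -300, 165), KM = (-12, 31, -33).
Comparing components 2 and 3: (-300)(-33) − (165)(31) = 4785 ≠ 0, so KL and KM are not parallel and the points are not collinear.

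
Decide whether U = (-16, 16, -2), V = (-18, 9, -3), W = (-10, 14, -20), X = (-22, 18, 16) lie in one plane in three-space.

Yes

The four points are coplanar iff the 3×3 determinant with rows UV, UW, UX is zero.
Rows: (-2, -7, -1), (6, -2, -18), (-6, 2, 18).
Expanding along the first row: (-2)(0) − (-7)(0) + (-1)(0) = 0.
Zero determinant ⇒ coplanar.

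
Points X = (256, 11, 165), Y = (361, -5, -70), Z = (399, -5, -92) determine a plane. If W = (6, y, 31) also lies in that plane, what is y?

A normal to the plane is n = XY × XZ = (352, -6620, 608).
W lies in the plane iff n · XW = 0.
This gives (-6620)y + (-96652) = 0, so y = -73/5.

-73/5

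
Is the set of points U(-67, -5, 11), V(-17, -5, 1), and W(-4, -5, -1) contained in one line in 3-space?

UV = (50, 0, -10), UW = (63, 0, -12).
Comparing components 3 and 1: (-10)(63) − (50)(-12) = -30 ≠ 0, so UV and UW are not parallel and the points are not collinear.

No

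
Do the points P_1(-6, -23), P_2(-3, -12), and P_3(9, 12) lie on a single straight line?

No

P_1P_2 = (3, 11), P_1P_3 = (15, 35).
det[P_1P_2; P_1P_3] = (3)(35) − (11)(15) = -60.
The determinant is nonzero, so they are not collinear.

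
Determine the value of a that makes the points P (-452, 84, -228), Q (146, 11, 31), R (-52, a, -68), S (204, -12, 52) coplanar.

-16

The points are coplanar iff PQ · (PR × PS) = 0.
Expanding, this is linear in a: (-2464)a + (-39424) = 0.
So a = -16.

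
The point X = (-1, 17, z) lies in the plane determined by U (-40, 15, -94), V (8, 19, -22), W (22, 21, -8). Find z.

-25

Coplanarity requires UV · (UW × UX) = 0.
UV = (48, 4, 72), UW = (62, 6, 86); the triple product is linear in z with coefficient 40 and constant term 1000.
Setting it to zero: z = -25.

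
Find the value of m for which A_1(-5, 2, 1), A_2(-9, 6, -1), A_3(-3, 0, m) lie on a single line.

Collinearity requires A_1A_2 × A_1A_3 = 0; each component is linear in m.
The x-component gives (4)m + (-8) = 0, so m = 2.
The remaining components then also vanish.

2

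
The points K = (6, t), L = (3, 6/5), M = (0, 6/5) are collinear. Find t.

Collinearity: (K − L) must be parallel to (M − L) = (-3, 0).
Cross-multiplying the components: (t − 6/5)·(-3) = (3)·(0).
Solving gives t = 6/5.

6/5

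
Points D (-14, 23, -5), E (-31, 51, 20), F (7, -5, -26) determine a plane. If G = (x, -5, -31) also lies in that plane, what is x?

2

Coplanarity requires DE · (DF × DG) = 0.
DE = (-17, 28, 25), DF = (21, -28, -21); the triple product is linear in x with coefficient 112 and constant term -224.
Setting it to zero: x = 2.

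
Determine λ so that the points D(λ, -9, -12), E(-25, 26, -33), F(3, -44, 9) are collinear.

Direction EF = (28, -70, 42). From the y-coordinate of D, the parameter along the line is τ = (-9 − 26)/(-70) = 1/2.
Then λ = (-25) + 1/2·(28) = -11.

-11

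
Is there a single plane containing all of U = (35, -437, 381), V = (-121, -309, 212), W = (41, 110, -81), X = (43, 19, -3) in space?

No

The four points are coplanar iff the 3×3 determinant with rows UV, UW, UX is zero.
Rows: (-156, 128, -169), (6, 547, -462), (8, 456, -384).
Expanding along the first row: (-156)(624) − (128)(1392) + (-169)(-1640) = 1640.
Nonzero ⇒ not coplanar.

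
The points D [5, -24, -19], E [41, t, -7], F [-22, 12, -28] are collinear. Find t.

Direction DF = (-27, 36, -9). From the x-coordinate of E, the parameter along the line is τ = (41 − 5)/(-27) = -4/3.
Then t = (-24) + (-4/3)·(36) = -72.

-72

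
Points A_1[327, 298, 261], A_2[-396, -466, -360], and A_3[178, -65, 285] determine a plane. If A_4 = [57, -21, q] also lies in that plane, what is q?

The plane through A_1, A_2, A_3 has equation −243759x + 109881y + 148613z = -8176662.
Substituting A_4: (148613)q + (-16201764) = -8176662, so q = 54.

54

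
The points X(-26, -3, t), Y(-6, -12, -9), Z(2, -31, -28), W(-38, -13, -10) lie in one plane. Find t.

0

The points are coplanar iff XY · (XZ × XW) = 0.
Expanding, this is linear in t: (616)t + (0) = 0.
So t = 0.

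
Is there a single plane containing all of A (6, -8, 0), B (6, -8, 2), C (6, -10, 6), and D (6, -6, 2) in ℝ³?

Yes

With A as base: AB = (0, 0, 2), AC = (0, -2, 6), AD = (0, 2, 2).
AC × AD = (-16, 0, 0).
AB · (AC × AD) = 0.
The scalar triple product vanishes, so the four points are coplanar.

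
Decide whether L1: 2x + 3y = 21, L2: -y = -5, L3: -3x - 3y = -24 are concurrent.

Intersecting L1 and L2: solving the 2×2 system gives (x, y) = (3, 5).
Substitute into L3: (-3)(3) + (-3)(5) = -24.
This equals -24, so (3, 5) lies on all three lines and they are concurrent.

Yes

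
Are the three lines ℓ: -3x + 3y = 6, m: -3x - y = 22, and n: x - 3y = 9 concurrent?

Lines aᵢx + bᵢy = cᵢ with pairwise distinct directions are concurrent exactly when det[aᵢ bᵢ cᵢ] = 0.
Here the determinant is 36.
Nonzero, so no common point exists.

No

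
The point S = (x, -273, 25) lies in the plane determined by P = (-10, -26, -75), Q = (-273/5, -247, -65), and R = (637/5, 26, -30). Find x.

891/5

Coplanarity requires PQ · (PR × PS) = 0.
PQ = (-223/5, -221, 10), PR = (687/5, 52, 45); the triple product is linear in x with coefficient -10465 and constant term 1864863.
Setting it to zero: x = 891/5.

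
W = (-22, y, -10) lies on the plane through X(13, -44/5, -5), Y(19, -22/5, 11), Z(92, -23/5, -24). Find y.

Coplanarity requires XY · (XZ × XW) = 0.
XY = (6, 22/5, 16), XZ = (79, 21/5, -19); the triple product is linear in y with coefficient 1378 and constant term 95082/5.
Setting it to zero: y = -69/5.

-69/5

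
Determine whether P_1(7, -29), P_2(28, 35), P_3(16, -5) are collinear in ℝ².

No

P_1P_2 = (21, 64), P_1P_3 = (9, 24).
Twice the signed area of △P_1P_2P_3 is (21)(24) − (64)(9) = -72.
The area is nonzero, so the three points are not collinear.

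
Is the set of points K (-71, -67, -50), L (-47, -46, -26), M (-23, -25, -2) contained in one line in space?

KL = (24, 21, 24), KM = (48, 42, 48).
KL × KM = (0, 0, 0).
The cross product vanishes, so the three points are collinear.

Yes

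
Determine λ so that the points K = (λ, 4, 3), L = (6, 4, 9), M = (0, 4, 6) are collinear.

-6

Collinearity requires KL × KM = 0; each component is linear in λ.
The y-component gives (-3)λ + (-18) = 0, so λ = -6.
The remaining components then also vanish.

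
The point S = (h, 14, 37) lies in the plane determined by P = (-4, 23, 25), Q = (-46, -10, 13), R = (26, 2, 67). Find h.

2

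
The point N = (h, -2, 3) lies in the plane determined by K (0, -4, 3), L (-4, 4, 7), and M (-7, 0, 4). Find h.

-6

The plane through K, L, M has equation −8x − 24y + 40z = 216.
Substituting N: (-8)h + (168) = 216, so h = -6.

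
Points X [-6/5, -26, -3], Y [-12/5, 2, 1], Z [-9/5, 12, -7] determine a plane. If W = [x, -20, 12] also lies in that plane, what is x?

-3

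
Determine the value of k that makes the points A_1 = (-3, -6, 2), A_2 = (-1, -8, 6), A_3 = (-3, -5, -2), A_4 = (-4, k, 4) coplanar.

-6

Normal to plane A_1A_2A_3: n = (4, 8, 2); plane equation n·P = -56.
Requiring n·A_4 = -56: (8)k + (-8) = -56.
So k = -6.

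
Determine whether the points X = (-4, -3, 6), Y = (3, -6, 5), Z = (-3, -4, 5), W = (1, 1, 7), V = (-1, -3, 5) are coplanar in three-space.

The plane through X, Y, Z has normal n = XY × XZ = (2, 6, -4) and equation n·P = -50.
Checking the remaining points: n·W = -20, n·V = -40.
Since n·W = -20 ≠ -50, W is off the plane and the points are not all coplanar.

No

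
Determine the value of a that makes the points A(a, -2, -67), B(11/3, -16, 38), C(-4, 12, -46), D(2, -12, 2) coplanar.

Coplanarity ⇔ det[AB; AC; AD] = 0.
Expanding, this is linear in a: (672)a + (1120) = 0.
So a = -5/3.

-5/3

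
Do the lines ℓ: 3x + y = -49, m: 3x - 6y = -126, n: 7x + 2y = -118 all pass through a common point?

Yes

Intersecting ℓ and m: solving the 2×2 system gives (x, y) = (-20, 11).
Substitute into n: (7)(-20) + (2)(11) = -118.
This equals -118, so (-20, 11) lies on all three lines and they are concurrent.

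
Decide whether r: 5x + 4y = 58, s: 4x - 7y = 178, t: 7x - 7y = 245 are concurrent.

No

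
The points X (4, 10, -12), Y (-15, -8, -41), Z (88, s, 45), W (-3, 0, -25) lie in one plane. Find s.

Coplanarity ⇔ det[XY; XZ; XW] = 0.
Expanding, this is linear in s: (44)s + (616) = 0.
So s = -14.

-14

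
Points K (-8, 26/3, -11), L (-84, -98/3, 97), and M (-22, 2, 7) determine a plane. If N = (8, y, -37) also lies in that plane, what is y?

A normal to the plane is n = KL × KM = (-24, -144, -72).
N lies in the plane iff n · KN = 0.
This gives (-144)y + (2736) = 0, so y = 19.

19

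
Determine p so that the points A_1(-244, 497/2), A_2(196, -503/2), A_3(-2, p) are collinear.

Collinearity: (A_3 − A_1) must be parallel to (A_2 − A_1) = (440, -500).
Cross-multiplying the components: (p − 497/2)·(440) = (242)·(-500).
Solving gives p = -53/2.

-53/2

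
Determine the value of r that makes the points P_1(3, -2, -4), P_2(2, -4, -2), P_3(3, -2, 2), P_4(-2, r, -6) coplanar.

Normal to plane P_1P_2P_3: n = (-12, 6, 0); plane equation n·P = -48.
Requiring n·P_4 = -48: (6)r + (24) = -48.
So r = -12.

-12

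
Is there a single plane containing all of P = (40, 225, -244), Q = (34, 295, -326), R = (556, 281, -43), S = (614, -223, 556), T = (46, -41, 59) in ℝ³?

No

The plane through P, Q, R has normal n = PQ × PR = (18662, -41106, -36456) and equation n·X = 392894.
Checking the remaining points: n·S = 355570, n·T = 392894.
Since n·S = 355570 ≠ 392894, S is off the plane and the points are not all coplanar.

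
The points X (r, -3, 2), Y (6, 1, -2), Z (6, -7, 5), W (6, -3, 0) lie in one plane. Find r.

6

The points are coplanar iff XY · (XZ × XW) = 0.
Expanding, this is linear in r: (-12)r + (72) = 0.
So r = 6.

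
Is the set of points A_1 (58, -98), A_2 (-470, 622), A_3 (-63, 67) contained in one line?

Yes

A_1A_2 = (-528, 720), A_1A_3 = (-121, 165).
Checking proportionality: A_1A_3 = 11/48·A_1A_2, so the vectors are parallel and the points are collinear.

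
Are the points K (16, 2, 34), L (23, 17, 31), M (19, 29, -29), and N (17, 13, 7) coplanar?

Yes

A normal to the plane through K, L, M is n = KL × KM = (-864, 432, 144).
The plane has equation n·P = -8064. For N: n·N = -8064.
Equal, so N lies in the plane and all four are coplanar.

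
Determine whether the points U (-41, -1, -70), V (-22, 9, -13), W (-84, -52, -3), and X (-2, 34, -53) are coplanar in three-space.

Yes

The four points are coplanar iff the 3×3 determinant with rows UV, UW, UX is zero.
Rows: (19, 10, 57), (-43, -51, 67), (39, 35, 17).
Expanding along the first row: (19)(-3212) − (10)(-3344) + (57)(484) = 0.
Zero determinant ⇒ coplanar.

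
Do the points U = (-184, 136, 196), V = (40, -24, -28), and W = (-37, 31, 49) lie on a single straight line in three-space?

UV = (224, -160, -224), UW = (147, -105, -147).
Each component of UW is 21/32 times the corresponding component of UV, so UW = 21/32·UV and the points are collinear.

Yes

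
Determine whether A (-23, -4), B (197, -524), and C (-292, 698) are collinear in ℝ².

No

AB = (220, -520), AC = (-269, 702).
Twice the signed area of △ABC is (220)(702) − (-520)(-269) = 14560.
The area is nonzero, so the three points are not collinear.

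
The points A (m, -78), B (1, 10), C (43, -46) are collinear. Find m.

67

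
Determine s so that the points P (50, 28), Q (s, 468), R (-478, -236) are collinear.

The three points are collinear iff det[PQ; PR] = 0.
This determinant is linear in s: (-264)s + (245520) = 0, so s = 930.

930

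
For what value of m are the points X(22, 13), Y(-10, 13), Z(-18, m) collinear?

13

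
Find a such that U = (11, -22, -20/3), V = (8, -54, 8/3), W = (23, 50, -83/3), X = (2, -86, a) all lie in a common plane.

12

Coplanarity ⇔ det[UV; UW; UX] = 0.
Expanding, this is linear in a: (168)a + (-2016) = 0.
So a = 12.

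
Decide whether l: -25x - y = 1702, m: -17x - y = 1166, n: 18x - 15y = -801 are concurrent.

Lines aᵢx + bᵢy = cᵢ with pairwise distinct directions are concurrent exactly when det[aᵢ bᵢ cᵢ] = 0.
Here the determinant is 0.
It vanishes, so the lines are concurrent at (-67, -27).

Yes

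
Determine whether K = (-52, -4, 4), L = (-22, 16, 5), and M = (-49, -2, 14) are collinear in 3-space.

KL = (30, 20, 1), KM = (3, 2, 10).
Comparing components 2 and 3: (20)(10) − (1)(2) = 198 ≠ 0, so KL and KM are not parallel and the points are not collinear.

No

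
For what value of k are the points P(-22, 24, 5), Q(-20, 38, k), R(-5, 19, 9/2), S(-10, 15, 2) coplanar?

12

Normal to plane PRS: n = (21/2, 45, -93); plane equation n·X = 384.
Requiring n·Q = 384: (-93)k + (1500) = 384.
So k = 12.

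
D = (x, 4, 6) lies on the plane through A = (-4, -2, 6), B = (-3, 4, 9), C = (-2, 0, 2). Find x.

Coplanarity requires AB · (AC × AD) = 0.
AB = (1, 6, 3), AC = (2, 2, -4); the triple product is linear in x with coefficient -30 and constant term -60.
Setting it to zero: x = -2.

-2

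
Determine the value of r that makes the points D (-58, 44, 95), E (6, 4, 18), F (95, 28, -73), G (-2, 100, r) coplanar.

46

The points are coplanar iff DE · (DF × DG) = 0.
Expanding, this is linear in r: (5096)r + (-234416) = 0.
So r = 46.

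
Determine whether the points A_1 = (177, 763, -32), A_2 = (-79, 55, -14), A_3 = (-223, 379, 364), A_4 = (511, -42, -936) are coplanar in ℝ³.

A normal to the plane through A_1, A_2, A_3 is n = A_1A_2 × A_1A_3 = (-273456, 94176, -184896).
The plane has equation n·P = 29371248. For A_4: n·A_4 = 29371248.
Equal, so A_4 lies in the plane and all four are coplanar.

Yes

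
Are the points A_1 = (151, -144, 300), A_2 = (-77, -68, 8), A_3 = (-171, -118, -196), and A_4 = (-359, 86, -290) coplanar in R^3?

No

With A_1 as base: A_1A_2 = (-228, 76, -292), A_1A_3 = (-322, 26, -496), A_1A_4 = (-510, 230, -590).
A_1A_3 × A_1A_4 = (98740, 62980, -60800).
A_1A_2 · (A_1A_3 × A_1A_4) = 27360.
Since 27360 ≠ 0, the four points are not coplanar.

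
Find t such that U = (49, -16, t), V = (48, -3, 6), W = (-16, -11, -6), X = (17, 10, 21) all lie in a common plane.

-10

The points are coplanar iff UV · (UW × UX) = 0.
Expanding, this is linear in t: (1080)t + (10800) = 0.
So t = -10.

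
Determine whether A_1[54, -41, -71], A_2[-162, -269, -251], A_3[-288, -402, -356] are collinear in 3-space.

A_1A_2 = (-216, -228, -180), A_1A_3 = (-342, -361, -285).
Each component of A_1A_3 is 19/12 times the corresponding component of A_1A_2, so A_1A_3 = 19/12·A_1A_2 and the points are collinear.

Yes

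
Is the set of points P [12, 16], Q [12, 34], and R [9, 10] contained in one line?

No

PQ = (0, 18), PR = (-3, -6).
Twice the signed area of △PQR is (0)(-6) − (18)(-3) = 54.
The area is nonzero, so the three points are not collinear.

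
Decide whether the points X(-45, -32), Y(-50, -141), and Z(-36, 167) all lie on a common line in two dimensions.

XY = (-5, -109), XZ = (9, 199).
Twice the signed area of △XYZ is (-5)(199) − (-109)(9) = -14.
The area is nonzero, so the three points are not collinear.

No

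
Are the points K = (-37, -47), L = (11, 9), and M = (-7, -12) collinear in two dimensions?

Yes

KL = (48, 56), KM = (30, 35).
Checking proportionality: KM = 5/8·KL, so the vectors are parallel and the points are collinear.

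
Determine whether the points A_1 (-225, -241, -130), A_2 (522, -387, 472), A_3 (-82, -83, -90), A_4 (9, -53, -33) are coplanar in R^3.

No

A normal to the plane through A_1, A_2, A_3 is n = A_1A_2 × A_1A_3 = (-100956, 56206, 138904).
The plane has equation n·P = -8888066. For A_4: n·A_4 = -8471354.
-8471354 ≠ -8888066, so A_4 is off the plane.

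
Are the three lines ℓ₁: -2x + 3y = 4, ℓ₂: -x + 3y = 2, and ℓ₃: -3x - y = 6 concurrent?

The three lines meet at one point iff the augmented coefficient matrix [aᵢ bᵢ cᵢ] has rank < 3, i.e. its determinant vanishes.
Here the determinant is 0.
It vanishes, so the lines are concurrent at (-2, 0).

Yes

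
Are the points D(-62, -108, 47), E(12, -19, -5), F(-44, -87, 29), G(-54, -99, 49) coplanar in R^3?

No

The four points are coplanar iff the 3×3 determinant with rows DE, DF, DG is zero.
Rows: (74, 89, -52), (18, 21, -18), (8, 9, 2).
Expanding along the first row: (74)(204) − (89)(180) + (-52)(-6) = -612.
Nonzero ⇒ not coplanar.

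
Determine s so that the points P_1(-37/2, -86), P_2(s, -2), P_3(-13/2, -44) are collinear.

11/2

The three points are collinear iff det[P_1P_2; P_1P_3] = 0.
This determinant is linear in s: (42)s + (-231) = 0, so s = 11/2.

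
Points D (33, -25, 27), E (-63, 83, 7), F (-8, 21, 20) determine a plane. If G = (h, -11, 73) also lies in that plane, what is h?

Coplanarity requires DE · (DF × DG) = 0.
DE = (-96, 108, -20), DF = (-41, 46, -7); the triple product is linear in h with coefficient 164 and constant term -2788.
Setting it to zero: h = 17.

17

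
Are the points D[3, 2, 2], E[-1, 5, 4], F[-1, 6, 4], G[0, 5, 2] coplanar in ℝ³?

No

With D as base: DE = (-4, 3, 2), DF = (-4, 4, 2), DG = (-3, 3, 0).
DF × DG = (-6, -6, 0).
DE · (DF × DG) = 6.
Since 6 ≠ 0, the four points are not coplanar.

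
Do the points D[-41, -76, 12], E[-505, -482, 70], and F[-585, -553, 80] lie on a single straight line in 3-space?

No

DE = (-464, -406, 58), DF = (-544, -477, 68).
DE × DF = (58, 0, 464).
The cross product is nonzero, so the points do not lie on one line.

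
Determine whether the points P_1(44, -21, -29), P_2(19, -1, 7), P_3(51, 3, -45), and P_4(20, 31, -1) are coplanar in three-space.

The four points are coplanar iff the 3×3 determinant with rows P_1P_2, P_1P_3, P_1P_4 is zero.
Rows: (-25, 20, 36), (7, 24, -16), (-24, 52, 28).
Expanding along the first row: (-25)(1504) − (20)(-188) + (36)(940) = 0.
Zero determinant ⇒ coplanar.

Yes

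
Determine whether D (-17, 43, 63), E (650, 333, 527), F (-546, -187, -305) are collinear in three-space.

DE = (667, 290, 464), DF = (-529, -230, -368).
DE × DF = (0, 0, 0).
The cross product vanishes, so the three points are collinear.

Yes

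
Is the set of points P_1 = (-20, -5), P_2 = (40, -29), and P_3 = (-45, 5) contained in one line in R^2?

P_1P_2 = (60, -24), P_1P_3 = (-25, 10).
Twice the signed area of △P_1P_2P_3 is (60)(10) − (-24)(-25) = 0.
The triangle is degenerate (zero area), so the points are collinear.

Yes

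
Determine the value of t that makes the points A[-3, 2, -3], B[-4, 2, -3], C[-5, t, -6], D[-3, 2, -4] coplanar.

2

Normal to plane ABD: n = (0, -1, 0); plane equation n·P = -2.
Requiring n·C = -2: (-1)t + (0) = -2.
So t = 2.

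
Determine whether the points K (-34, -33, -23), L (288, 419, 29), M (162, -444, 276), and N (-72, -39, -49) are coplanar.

A normal to the plane through K, L, M is n = KL × KM = (156520, -86086, -220934).
The plane has equation n·P = 2600640. For N: n·N = 2913680.
2913680 ≠ 2600640, so N is off the plane.

No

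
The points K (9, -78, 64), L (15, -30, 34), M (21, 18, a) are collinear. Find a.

4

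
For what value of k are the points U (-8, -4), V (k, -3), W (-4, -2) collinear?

The three points are collinear iff det[UV; UW] = 0.
This determinant is linear in k: (2)k + (12) = 0, so k = -6.

-6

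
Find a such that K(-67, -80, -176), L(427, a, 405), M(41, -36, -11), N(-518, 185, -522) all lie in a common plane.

Normal to plane KMN: n = (-58949, -37047, 48464); plane equation n·P = -1616321.
Requiring n·L = -1616321: (-37047)a + (-5543303) = -1616321.
So a = -106.

-106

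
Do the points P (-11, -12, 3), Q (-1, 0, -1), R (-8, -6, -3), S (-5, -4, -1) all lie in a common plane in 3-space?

Yes

With P as base: PQ = (10, 12, -4), PR = (3, 6, -6), PS = (6, 8, -4).
PR × PS = (24, -24, -12).
PQ · (PR × PS) = 0.
The scalar triple product vanishes, so the four points are coplanar.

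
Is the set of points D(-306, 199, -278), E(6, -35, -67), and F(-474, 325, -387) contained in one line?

DE = (312, -234, 211), DF = (-168, 126, -109).
DE × DF = (-1080, -1440, 0).
The cross product is nonzero, so the points do not lie on one line.

No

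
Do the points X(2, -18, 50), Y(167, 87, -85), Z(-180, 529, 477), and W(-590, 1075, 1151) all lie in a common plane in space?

A normal to the plane through X, Y, Z is n = XY × XZ = (118680, -45885, 109365).
The plane has equation n·P = 6531540. For W: n·W = 6531540.
Equal, so W lies in the plane and all four are coplanar.

Yes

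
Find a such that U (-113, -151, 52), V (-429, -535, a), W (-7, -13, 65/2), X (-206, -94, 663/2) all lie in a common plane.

301/2

The points are coplanar iff UV · (UW × UX) = 0.
Expanding, this is linear in a: (18876)a + (-2840838) = 0.
So a = 301/2.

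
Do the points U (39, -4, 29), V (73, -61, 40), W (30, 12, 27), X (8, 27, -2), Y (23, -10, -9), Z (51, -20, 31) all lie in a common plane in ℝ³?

The plane through U, V, W has normal n = UV × UW = (-62, -31, 31) and equation n·P = -1395.
Checking the remaining points: n·X = -1395, n·Y = -1395, n·Z = -1581.
Since n·Z = -1581 ≠ -1395, Z is off the plane and the points are not all coplanar.

No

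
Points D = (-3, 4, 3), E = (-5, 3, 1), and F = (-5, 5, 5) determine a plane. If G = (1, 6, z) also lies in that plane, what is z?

7

A normal to the plane is n = DE × DF = (0, 8, -4).
G lies in the plane iff n · DG = 0.
This gives (-4)z + (28) = 0, so z = 7.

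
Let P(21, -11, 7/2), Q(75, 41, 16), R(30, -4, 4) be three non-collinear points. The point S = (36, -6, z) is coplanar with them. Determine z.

Coplanarity requires PQ · (PR × PS) = 0.
PQ = (54, 52, 25/2), PR = (9, 7, 1/2); the triple product is linear in z with coefficient -90 and constant term -180.
Setting it to zero: z = -2.

-2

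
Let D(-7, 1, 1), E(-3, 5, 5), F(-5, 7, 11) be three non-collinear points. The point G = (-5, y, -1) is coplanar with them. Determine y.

The plane through D, E, F has equation 16x − 32y + 16z = -128.
Substituting G: (-32)y + (-96) = -128, so y = 1.

1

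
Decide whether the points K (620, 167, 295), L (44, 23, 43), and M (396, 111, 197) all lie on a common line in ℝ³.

Yes

KL = (-576, -144, -252), KM = (-224, -56, -98).
Each component of KM is 7/18 times the corresponding component of KL, so KM = 7/18·KL and the points are collinear.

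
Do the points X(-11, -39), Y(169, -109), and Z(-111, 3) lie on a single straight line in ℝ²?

XY = (180, -70), XZ = (-100, 42).
det[XY; XZ] = (180)(42) − (-70)(-100) = 560.
The determinant is nonzero, so they are not collinear.

No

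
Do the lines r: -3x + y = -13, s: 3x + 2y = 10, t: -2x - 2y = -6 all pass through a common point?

Yes

Intersecting r and s: solving the 2×2 system gives (x, y) = (4, -1).
Substitute into t: (-2)(4) + (-2)(-1) = -6.
This equals -6, so (4, -1) lies on all three lines and they are concurrent.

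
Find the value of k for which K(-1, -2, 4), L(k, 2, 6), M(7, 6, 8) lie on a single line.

3

Direction KM = (8, 8, 4). From the y-coordinate of L, the parameter along the line is τ = (2 − (-2))/8 = 1/2.
Then k = (-1) + 1/2·(8) = 3.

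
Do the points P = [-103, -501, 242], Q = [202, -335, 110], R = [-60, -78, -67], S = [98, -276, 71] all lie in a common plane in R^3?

A normal to the plane through P, Q, R is n = PQ × PR = (4542, 88569, 121877).
The plane has equation n·X = -15346661. For S: n·S = -15346661.
Equal, so S lies in the plane and all four are coplanar.

Yes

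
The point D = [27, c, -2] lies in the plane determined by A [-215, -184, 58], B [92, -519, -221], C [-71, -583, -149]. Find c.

The plane through A, B, C has equation −41976x + 23373y − 74253z = 417534.
Substituting D: (23373)c + (-984846) = 417534, so c = 60.

60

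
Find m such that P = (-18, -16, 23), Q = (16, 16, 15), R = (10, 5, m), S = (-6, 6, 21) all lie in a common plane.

The points are coplanar iff PQ · (PR × PS) = 0.
Expanding, this is linear in m: (-364)m + (5824) = 0.
So m = 16.

16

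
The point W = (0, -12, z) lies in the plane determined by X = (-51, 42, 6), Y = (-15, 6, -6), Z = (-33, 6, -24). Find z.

-15

The plane through X, Y, Z has equation 648x + 864y − 648z = -648.
Substituting W: (-648)z + (-10368) = -648, so z = -15.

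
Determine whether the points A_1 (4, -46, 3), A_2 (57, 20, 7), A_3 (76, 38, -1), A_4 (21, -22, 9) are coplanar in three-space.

The four points are coplanar iff the 3×3 determinant with rows A_1A_2, A_1A_3, A_1A_4 is zero.
Rows: (53, 66, 4), (72, 84, -4), (17, 24, 6).
Expanding along the first row: (53)(600) − (66)(500) + (4)(300) = 0.
Zero determinant ⇒ coplanar.

Yes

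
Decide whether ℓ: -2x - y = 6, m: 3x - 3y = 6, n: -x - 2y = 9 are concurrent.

No

Intersecting ℓ and m: solving the 2×2 system gives (x, y) = (-4/3, -10/3).
Substitute into n: (-1)(-4/3) + (-2)(-10/3) = 8.
But n requires 9 ≠ 8, so the three lines have no common point.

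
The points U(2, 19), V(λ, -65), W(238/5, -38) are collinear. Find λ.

Collinearity: (V − U) must be parallel to (W − U) = (228/5, -57).
Cross-multiplying the components: (λ − 2)·(-57) = (-84)·(228/5).
Solving gives λ = 346/5.

346/5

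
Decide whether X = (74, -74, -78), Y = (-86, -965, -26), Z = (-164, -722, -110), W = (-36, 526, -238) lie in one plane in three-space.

The four points are coplanar iff the 3×3 determinant with rows XY, XZ, XW is zero.
Rows: (-160, -891, 52), (-238, -648, -32), (-110, 600, -160).
Expanding along the first row: (-160)(122880) − (-891)(34560) + (52)(-214080) = 0.
Zero determinant ⇒ coplanar.

Yes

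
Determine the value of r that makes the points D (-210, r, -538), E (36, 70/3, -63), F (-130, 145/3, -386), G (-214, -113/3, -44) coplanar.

Coplanarity ⇔ det[DE; DF; DG] = 0.
Expanding, this is linear in r: (-83904)r + (5006272) = 0.
So r = 179/3.

179/3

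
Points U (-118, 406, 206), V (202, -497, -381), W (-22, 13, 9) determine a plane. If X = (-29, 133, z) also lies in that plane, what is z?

The plane through U, V, W has equation −52800x + 6688y − 39072z = 896896.
Substituting X: (-39072)z + (2420704) = 896896, so z = 39.

39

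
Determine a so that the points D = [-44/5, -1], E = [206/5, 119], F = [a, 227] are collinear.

431/5

Collinearity: (F − D) must be parallel to (E − D) = (50, 120).
Cross-multiplying the components: (a − (-44/5))·(120) = (228)·(50).
Solving gives a = 431/5.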